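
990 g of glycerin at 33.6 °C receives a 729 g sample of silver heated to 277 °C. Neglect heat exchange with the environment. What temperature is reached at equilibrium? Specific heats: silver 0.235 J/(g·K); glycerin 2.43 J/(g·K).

T_f ≈ 49.8 °C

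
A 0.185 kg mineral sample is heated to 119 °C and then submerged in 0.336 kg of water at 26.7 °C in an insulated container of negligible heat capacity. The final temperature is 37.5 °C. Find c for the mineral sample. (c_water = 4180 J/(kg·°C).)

c ≈ 1010 J/(kg·°C)

Heat lost by the mineral sample = heat gained by the water:
0.185×c×(119 − 37.5) = 0.336×4180×(37.5 − 26.7)
15.08 c = 15168  ⇒  c ≈ 1006 J/(kg·°C)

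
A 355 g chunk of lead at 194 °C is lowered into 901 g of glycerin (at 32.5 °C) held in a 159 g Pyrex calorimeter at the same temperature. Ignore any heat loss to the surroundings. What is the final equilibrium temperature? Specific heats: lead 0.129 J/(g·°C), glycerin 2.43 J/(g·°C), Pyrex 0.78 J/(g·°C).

T_f ≈ 35.6 °C

Energy conservation, ΣQ = 0:
355·0.129·(T − 194) + 901·2.43·(T − 32.5) + 159·0.78·(T − 32.5) = 0
(45.8 + 2189.4 + 124.02) T = 45.8·194 + 2189.4·32.5 + 124.02·32.5
T = 84071 / 2359.2 = 35.6 °C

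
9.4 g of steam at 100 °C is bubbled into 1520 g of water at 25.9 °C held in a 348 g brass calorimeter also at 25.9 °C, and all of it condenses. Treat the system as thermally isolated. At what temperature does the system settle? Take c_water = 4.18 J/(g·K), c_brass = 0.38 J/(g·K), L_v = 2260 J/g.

Setting the total heat transfer to zero:
latent heat released on condensation: 9.4·2260 = 21244; condensate cools 100→T: 9.4·4.18·(T − 100) = 39.29(T − 100); original water: 6353.6(T − 25.9); brass cup: 348·0.38·(T − 25.9) = 132.24(T − 25.9)
6525.1 T = 21244 + 3929.2 + 167983 = 193156
T ≈ 29.60 °C — below 100 °C, confirming all the steam condensed.

T_f ≈ 29.6 °C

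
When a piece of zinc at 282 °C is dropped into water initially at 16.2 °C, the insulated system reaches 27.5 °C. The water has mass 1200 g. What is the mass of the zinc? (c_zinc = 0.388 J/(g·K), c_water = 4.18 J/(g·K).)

m ≈ 574 g

|Q_zinc| = |Q_water|:
m×0.388×(282 − 27.5) = 1200×4.18×(27.5 − 16.2)
98.75 m = 56681  ⇒  m ≈ 574 g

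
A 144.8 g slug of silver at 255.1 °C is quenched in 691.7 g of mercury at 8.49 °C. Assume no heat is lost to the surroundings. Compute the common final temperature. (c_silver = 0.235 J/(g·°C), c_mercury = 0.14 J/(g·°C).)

T_f ≈ 72.6 °C

Setting the total heat transfer to zero:
144.8*0.235*(T − 255.1) + 691.7*0.14*(T − 8.49) = 0
34.03(T − 255.1) + 96.84(T − 8.49) = 0
130.87 T = 9502.7
T = 9502.7/130.87 ≈ 72.61 °C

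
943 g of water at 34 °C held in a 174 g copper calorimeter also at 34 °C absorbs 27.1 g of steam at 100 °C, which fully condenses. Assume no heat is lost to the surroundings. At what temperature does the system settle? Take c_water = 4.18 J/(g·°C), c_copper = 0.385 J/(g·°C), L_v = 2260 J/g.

T_f ≈ 50.7 °C

Let T be the final temperature. ΣQ_i = 0:
condense steam: −27.1·2260 = −61246; condensed water 100 °C→T: 113.28(T − 100); original water: 3941.7(T − 34); cup: 66.99(T − 34)
4122 T = 61246 + 11328 + 136297 = 208871
T ≈ 50.67 °C, under the boiling point, so the assumption holds.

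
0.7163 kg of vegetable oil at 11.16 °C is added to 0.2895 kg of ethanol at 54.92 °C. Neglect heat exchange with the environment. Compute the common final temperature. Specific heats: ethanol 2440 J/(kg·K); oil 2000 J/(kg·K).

Conservation of energy gives ΣQ = 0:
0.2895*2440*(T − 54.92) + 0.7163*2000*(T − 11.16) = 0
706.38(T − 54.92) + 1432.6(T − 11.16) = 0
2139 T = 54782
T ≈ 25.61 °C

T_f ≈ 25.6 °C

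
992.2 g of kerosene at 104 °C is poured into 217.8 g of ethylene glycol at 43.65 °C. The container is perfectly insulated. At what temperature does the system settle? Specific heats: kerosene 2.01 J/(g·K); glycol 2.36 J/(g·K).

T_f = Σ m_i c_i T_i / Σ m_i c_i:
T_f = (1994.3·104 + 514.01·43.65) / (1994.3 + 514.01)
    = 229846 / 2508.3 ≈ 91.63 °C

T_f ≈ 91.6 °C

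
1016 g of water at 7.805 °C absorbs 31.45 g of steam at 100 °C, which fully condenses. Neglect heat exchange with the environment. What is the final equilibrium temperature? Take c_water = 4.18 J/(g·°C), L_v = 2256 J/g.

Heat gained plus heat lost sum to zero:
steam→water at 100 °C releases m L_v = 31.45·2256 = 70951; condensed water 100 °C→T: 131.46(T − 100); water warms: 1016·4.18·(T − 7.805) = 4246.9(T − 7.805)
4378.3 T = 70951 + 13146 + 33147 = 117244
T ≈ 26.78 °C — below 100 °C, confirming all the steam condensed.

T_f ≈ 26.8 °C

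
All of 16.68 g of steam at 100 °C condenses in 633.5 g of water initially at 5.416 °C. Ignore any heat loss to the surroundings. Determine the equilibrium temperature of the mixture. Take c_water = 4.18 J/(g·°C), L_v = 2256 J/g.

T_f ≈ 21.7 °C

Taking heat into each body as positive, Σ m c ΔT = 0:
condense steam: −16.68·2256 = −37630
  condensate cools 100→T: 16.68·4.18·(T − 100) = 69.72(T − 100)
  original water: 2648(T − 5.416)
2717.8 T = 37630 + 6972.2 + 14342 = 58944
T ≈ 21.69 °C — below 100 °C, confirming all the steam condensed.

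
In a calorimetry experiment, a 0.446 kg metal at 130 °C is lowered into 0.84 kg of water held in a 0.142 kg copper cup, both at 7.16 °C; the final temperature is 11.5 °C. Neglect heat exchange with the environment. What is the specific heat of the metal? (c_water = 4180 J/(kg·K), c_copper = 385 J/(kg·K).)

c ≈ 293 J/(kg·K)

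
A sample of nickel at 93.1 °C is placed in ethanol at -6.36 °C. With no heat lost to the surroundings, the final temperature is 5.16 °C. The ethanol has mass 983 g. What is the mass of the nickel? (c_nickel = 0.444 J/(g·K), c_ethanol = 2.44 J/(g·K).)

m ≈ 708 g

|Q_nickel| = |Q_ethanol|:
m×0.444×(93.1 − 5.16) = 983×2.44×(5.16 − (-6.36))
39.05 m = 27631  ⇒  m ≈ 707.7 g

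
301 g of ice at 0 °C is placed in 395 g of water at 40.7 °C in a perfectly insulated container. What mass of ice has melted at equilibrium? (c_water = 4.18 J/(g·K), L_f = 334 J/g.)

m_melted ≈ 201 g

Cooling the water to 0 °C releases 395·4.18·40.7 = 67200 J.
Fully melting the ice requires m_ice L_f = 301·334 = 100534 J.
67200 J < 100534 J, so only part of the ice melts and the system sits at 0 °C.
m_melted·334 = 67200  ⇒  m_melted ≈ 201.2 g.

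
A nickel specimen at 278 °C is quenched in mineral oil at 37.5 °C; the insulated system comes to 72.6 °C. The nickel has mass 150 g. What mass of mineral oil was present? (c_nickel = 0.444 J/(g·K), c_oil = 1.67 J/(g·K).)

m ≈ 233 g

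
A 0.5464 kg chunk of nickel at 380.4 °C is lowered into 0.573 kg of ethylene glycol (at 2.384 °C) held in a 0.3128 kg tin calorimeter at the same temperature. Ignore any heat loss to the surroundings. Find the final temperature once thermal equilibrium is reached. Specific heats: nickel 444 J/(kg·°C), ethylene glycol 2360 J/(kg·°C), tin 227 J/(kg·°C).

T_f ≈ 57.4 °C

Heat gained plus heat lost sum to zero:
0.5464*444*(T − 380.4) + 0.573*2360*(T − 2.384) + 0.3128*227*(T − 2.384) = 0
242.6(T − 380.4) + 1352.3(T − 2.384) + 71.01(T − 2.384) = 0
1665.9 T = 95679
T ≈ 57.43 °C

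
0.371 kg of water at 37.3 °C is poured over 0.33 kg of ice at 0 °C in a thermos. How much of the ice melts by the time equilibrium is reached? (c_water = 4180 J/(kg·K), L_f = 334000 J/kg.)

m_melted ≈ 0.173 kg

Water can give up m c ΔT = 0.371×4180×37.3 = 57844 J before reaching 0 °C.
To melt every bit of ice: 0.33×334000 = 110220 J.
That's not enough to melt it all — equilibrium is at 0 °C with ice remaining.
Mass melted = 57844/334000 ≈ 0.1732 kg.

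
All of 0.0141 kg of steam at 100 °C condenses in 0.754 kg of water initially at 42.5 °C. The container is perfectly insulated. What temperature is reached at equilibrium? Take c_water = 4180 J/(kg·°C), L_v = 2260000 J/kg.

T_f ≈ 53.5 °C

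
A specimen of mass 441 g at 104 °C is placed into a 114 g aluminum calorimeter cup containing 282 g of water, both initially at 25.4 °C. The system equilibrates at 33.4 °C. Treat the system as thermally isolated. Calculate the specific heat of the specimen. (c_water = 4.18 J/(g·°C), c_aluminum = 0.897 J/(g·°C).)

Net heat exchanged in the isolated system is zero:
441·c·(33.4 − 104) + 282·4.18·(33.4 − 25.4) + 114·0.897·(33.4 − 25.4) = 0
-31135 c = -10248
c = -10248/-31135 ≈ 0.3292 J/(g·°C)

c ≈ 0.329 J/(g·°C)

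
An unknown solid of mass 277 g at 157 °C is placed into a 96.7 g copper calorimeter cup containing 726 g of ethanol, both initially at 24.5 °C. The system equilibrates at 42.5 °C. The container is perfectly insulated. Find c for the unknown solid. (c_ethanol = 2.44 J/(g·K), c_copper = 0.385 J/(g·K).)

c ≈ 1.03 J/(g·K)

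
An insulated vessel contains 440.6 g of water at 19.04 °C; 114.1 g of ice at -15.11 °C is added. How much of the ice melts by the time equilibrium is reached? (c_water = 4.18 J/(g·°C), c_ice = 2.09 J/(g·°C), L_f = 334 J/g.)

m_melted ≈ 94.2 g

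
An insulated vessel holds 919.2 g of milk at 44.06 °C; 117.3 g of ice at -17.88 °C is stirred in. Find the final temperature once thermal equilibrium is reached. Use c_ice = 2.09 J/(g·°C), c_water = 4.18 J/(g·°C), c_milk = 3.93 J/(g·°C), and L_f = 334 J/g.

T_f ≈ 28.2 °C

Energy conservation, ΣQ = 0:
ice -17.88→0 °C: 117.3·2.09·17.88 = 4383.4
  fusion: m_ice L_f = 117.3·334 = 39178
  warm the meltwater: 490.31 T
  milk cools: 919.2·3.93·(T − 44.06) = 3612.5(T − 44.06)
4102.8 T = 159165 − 43562 = 115603
T ≈ 28.18 °C — above 0 °C, consistent with complete melting.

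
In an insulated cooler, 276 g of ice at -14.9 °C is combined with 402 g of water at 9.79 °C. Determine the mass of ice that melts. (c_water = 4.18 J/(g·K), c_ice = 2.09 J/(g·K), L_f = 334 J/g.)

m_melted ≈ 23.5 g

Cooling the water to 0 °C releases 402·4.18·9.79 = 16451 J.
Warming the ice to 0 °C takes 276·2.09·14.9 = 8594.9 J, leaving 7855.8 J for melting.
To melt every bit of ice: 276·334 = 92184 J.
That's not enough to melt it all — equilibrium is at 0 °C with ice remaining.
Mass melted = 7855.8/334 ≈ 23.52 g.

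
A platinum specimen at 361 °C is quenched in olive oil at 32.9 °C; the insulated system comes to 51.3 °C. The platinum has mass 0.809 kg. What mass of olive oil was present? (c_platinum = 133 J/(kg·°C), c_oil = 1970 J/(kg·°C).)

m ≈ 0.919 kg

Heat lost by the platinum = heat gained by the oil:
0.809×133×(361 − 51.3) = m×1970×(51.3 − 32.9)
36248 m = 33323  ⇒  m ≈ 0.9193 kg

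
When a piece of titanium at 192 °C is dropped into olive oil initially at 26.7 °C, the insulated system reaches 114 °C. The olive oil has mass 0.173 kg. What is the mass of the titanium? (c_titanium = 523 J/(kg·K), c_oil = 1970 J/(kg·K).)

m ≈ 0.729 kg

Let T be the final temperature. ΣQ_i = 0:
m·523·(114 − 192) + 0.173·1970·(114 − 26.7) = 0
-40794 m = -29753
m = -29753/-40794 ≈ 0.7293 kg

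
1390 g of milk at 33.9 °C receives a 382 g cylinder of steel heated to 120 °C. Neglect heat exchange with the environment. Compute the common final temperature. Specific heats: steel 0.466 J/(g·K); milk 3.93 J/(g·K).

T_f ≈ 36.6 °C

Setting the total heat transfer to zero:
382·0.466·(T − 120) + 1390·3.93·(T − 33.9) = 0
178.01(T − 120) + 5462.7(T − 33.9) = 0
5640.7 T = 206547
T ≈ 36.62 °C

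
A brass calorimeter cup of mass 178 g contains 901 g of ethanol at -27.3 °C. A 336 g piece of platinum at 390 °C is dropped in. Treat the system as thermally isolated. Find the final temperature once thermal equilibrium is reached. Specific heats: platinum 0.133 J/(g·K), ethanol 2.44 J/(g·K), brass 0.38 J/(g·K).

T_f ≈ -19.2 °C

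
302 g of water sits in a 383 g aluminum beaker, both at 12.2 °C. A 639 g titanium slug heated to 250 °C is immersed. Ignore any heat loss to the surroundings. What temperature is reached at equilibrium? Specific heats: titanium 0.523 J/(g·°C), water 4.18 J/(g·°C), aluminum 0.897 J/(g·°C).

Taking heat into each body as positive, Σ m c ΔT = 0:
639*0.523*(T − 250) + 302*4.18*(T − 12.2) + 383*0.897*(T − 12.2) = 0
(334.2 + 1262.4 + 343.55) T = 334.2*250 + 1262.4*12.2 + 343.55*12.2
T = 103141 / 1940.1 = 53.2 °C

T_f ≈ 53.2 °C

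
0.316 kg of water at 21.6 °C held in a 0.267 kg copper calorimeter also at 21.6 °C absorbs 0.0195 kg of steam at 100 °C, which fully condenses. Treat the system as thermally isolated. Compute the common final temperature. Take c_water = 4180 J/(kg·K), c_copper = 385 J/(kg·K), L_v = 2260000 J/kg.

Energy conservation, ΣQ = 0:
steam→water at 100 °C releases m L_v = 0.0195·2260000 = 44070
  condensate cools 100→T: 0.0195·4180·(T − 100) = 81.51(T − 100)
  original water: 1320.9(T − 21.6)
  cup: 102.8(T − 21.6)
1505.2 T = 44070 + 8151 + 30751 = 82972
T ≈ 55.12 °C — below 100 °C, confirming all the steam condensed.

T_f ≈ 55.1 °C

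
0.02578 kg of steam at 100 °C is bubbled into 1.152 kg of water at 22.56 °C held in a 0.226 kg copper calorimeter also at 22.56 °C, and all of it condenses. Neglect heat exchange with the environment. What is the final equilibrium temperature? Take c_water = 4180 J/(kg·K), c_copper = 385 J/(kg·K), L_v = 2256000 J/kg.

Net heat exchanged in the isolated system is zero:
condense steam: −0.02578×2256000 = −58160; condensate cools 100→T: 0.02578×4180×(T − 100) = 107.76(T − 100); water warms: 1.152×4180×(T − 22.56) = 4815.4(T − 22.56); cup: 87.01(T − 22.56)
5010.1 T = 58160 + 10776 + 110597 = 179533
T ≈ 35.83 °C — below 100 °C, confirming all the steam condensed.

T_f ≈ 35.8 °C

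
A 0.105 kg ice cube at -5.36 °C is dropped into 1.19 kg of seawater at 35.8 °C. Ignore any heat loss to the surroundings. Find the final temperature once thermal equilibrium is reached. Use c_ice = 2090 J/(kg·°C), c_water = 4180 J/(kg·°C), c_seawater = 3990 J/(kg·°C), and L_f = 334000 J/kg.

Heat gained plus heat lost sum to zero:
ice -5.36→0 °C: 0.105×2090×5.36 = 1176.3; melt ice: 0.105×334000 = 35070; warm the meltwater: 438.9 T; seawater: 4748.1(T − 35.8)
5187 T = 169982 − 36246 = 133736
T ≈ 25.78 °C — above 0 °C, consistent with complete melting.

T_f ≈ 25.8 °C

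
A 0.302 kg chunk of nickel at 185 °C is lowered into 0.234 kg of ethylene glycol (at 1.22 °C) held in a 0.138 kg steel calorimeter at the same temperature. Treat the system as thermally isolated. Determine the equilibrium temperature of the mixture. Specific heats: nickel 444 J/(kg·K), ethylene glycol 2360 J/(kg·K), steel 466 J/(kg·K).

Heat gained plus heat lost sum to zero:
0.302*444*(T − 185) + 0.234*2360*(T − 1.22) + 0.138*466*(T − 1.22) = 0
750.64 T = 25558
T = 25558 / 750.64 = 34 °C

T_f ≈ 34.0 °C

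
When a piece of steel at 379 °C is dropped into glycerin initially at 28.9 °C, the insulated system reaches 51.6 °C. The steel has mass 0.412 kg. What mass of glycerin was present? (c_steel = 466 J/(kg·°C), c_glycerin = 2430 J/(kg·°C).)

m ≈ 1.14 kg

Conservation of energy gives ΣQ = 0:
0.412×466×(51.6 − 379) + m×2430×(51.6 − 28.9) = 0
55161 m = 62858
m = 62858/55161 ≈ 1.14 kg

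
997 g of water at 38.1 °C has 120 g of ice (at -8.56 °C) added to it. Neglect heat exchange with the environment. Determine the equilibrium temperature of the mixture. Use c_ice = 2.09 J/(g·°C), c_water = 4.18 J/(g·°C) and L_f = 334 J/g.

Taking heat into each body as positive, Σ m c ΔT = 0:
warm ice to 0 °C: 120×2.09×(0 − (-8.56)) = 2146.8; melt ice: 120×334 = 40080; warm the meltwater: 501.6 T; water: 4167.5(T − 38.1)
4669.1 T = 158780 − 42227 = 116553
T ≈ 24.96 °C (positive, so assuming full melt was valid).

T_f ≈ 25.0 °C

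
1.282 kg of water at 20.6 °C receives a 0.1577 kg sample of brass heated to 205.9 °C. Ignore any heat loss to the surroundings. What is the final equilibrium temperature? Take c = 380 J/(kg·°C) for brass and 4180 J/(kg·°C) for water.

T_f ≈ 22.6 °C

With ΣQ=0 the equilibrium temperature is the m·c-weighted mean:
T_f = (59.93×205.9 + 5358.8×20.6) / (59.93 + 5358.8)
    = 122729 / 5418.7 ≈ 22.65 °C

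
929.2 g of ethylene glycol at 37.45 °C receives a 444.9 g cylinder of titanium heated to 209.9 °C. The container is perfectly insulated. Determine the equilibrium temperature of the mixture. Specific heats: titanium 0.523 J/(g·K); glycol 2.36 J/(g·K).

T_f ≈ 54.0 °C

Set heat shed by the hot body equal to heat absorbed by the cold body:
444.9×0.523×(209.9 − T) = 929.2×2.36×(T − 37.45)
232.68(209.9 − T) = 2192.9(T − 37.45)
2425.6 T = 130965  ⇒  T ≈ 53.99 °C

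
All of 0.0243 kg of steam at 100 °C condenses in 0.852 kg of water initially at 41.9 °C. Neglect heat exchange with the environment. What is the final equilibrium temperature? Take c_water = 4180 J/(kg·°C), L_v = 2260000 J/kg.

T_f ≈ 58.5 °C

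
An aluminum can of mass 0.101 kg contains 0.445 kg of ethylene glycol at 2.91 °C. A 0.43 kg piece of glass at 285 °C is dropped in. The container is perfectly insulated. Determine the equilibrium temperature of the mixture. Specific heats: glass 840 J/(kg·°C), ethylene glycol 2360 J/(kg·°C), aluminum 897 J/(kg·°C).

T_f ≈ 70.7 °C

With ΣQ=0 the equilibrium temperature is the m·c-weighted mean:
T_f = (361.2×285 + 1050.2×2.91 + 90.6×2.91) / (361.2 + 1050.2 + 90.6)
    = 106262 / 1502 ≈ 70.75 °C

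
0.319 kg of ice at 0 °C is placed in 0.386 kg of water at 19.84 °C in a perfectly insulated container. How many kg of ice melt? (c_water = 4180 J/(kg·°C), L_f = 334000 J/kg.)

m_melted ≈ 0.0958 kg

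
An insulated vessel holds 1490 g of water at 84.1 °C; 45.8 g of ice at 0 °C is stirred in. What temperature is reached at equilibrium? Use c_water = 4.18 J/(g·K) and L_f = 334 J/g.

Let T be the final temperature. ΣQ_i = 0:
latent heat to melt: 45.8×334 = 15297
  warm the meltwater: 191.44 T
  water: 6228.2(T − 84.1)
6419.6 T = 523792 − 15297 = 508494
T ≈ 79.21 °C. Since T > 0 °C, the all-ice-melts assumption holds.

T_f ≈ 79.2 °C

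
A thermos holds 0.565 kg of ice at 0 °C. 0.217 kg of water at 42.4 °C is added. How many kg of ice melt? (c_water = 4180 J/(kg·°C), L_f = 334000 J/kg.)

m_melted ≈ 0.115 kg

Water can give up m c ΔT = 0.217·4180·42.4 = 38459 J before reaching 0 °C.
To melt every bit of ice: 0.565·334000 = 188710 J.
38459 J < 188710 J, so only part of the ice melts and the system sits at 0 °C.
m_melt = 38459 / L_f = 0.1151 kg.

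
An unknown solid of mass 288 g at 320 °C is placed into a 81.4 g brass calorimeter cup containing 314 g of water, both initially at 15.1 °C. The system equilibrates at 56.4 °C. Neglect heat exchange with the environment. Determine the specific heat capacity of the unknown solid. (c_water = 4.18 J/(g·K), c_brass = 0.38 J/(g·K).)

c ≈ 0.731 J/(g·K)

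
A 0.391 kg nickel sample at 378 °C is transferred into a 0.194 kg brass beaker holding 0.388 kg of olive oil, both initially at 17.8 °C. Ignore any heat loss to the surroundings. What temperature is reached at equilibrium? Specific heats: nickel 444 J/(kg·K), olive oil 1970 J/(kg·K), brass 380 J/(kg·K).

Taking heat into each body as positive, Σ m c ΔT = 0:
0.391·444·(T − 378) + 0.388·1970·(T − 17.8) + 0.194·380·(T − 17.8) = 0
(173.6 + 764.36 + 73.72) T = 173.6·378 + 764.36·17.8 + 73.72·17.8
T ≈ 79.61 °C

T_f ≈ 79.6 °C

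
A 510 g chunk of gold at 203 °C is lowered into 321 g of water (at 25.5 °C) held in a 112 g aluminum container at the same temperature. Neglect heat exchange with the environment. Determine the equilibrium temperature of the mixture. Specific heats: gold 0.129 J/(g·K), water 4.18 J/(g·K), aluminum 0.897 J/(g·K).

T_f ≈ 33.2 °C

Conservation of energy gives ΣQ = 0:
510×0.129×(T − 203) + 321×4.18×(T − 25.5) + 112×0.897×(T − 25.5) = 0
(65.79 + 1341.8 + 100.46) T = 65.79×203 + 1341.8×25.5 + 100.46×25.5
T ≈ 33.24 °C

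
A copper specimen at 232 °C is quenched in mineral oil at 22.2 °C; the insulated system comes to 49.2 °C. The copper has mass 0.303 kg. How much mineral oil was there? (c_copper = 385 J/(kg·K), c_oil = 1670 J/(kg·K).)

Energy conservation, ΣQ = 0:
0.303×385×(49.2 − 232) + m×1670×(49.2 − 22.2) = 0
45090 m = 21325
m = 21325/45090 ≈ 0.4729 kg

m ≈ 0.473 kg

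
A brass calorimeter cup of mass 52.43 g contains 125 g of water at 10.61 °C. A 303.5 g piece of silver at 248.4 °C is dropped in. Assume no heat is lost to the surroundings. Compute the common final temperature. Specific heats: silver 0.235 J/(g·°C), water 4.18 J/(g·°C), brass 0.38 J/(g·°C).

Conservation of energy gives ΣQ = 0:
303.5*0.235*(T − 248.4) + 125*4.18*(T − 10.61) + 52.43*0.38*(T − 10.61) = 0
71.32(T − 248.4) + 522.5(T − 10.61) + 19.92(T − 10.61) = 0
(71.32 + 522.5 + 19.92) T = 71.32*248.4 + 522.5*10.61 + 19.92*10.61
T = 23472/613.75 ≈ 38.24 °C

T_f ≈ 38.2 °C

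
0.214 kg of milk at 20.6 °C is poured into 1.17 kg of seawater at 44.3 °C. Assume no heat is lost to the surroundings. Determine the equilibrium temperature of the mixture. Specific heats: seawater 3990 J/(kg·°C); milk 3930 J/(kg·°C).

Taking heat into each body as positive, Σ m c ΔT = 0:
1.17*3990*(T − 44.3) + 0.214*3930*(T − 20.6) = 0
4668.3(T − 44.3) + 841.02(T − 20.6) = 0
5509.3 T = 224131
T = 224131/5509.3 ≈ 40.68 °C

T_f ≈ 40.7 °C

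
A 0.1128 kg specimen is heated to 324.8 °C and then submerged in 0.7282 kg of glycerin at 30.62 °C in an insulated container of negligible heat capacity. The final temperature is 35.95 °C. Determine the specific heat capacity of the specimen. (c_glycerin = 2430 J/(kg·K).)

m_s c (T_s − T_f) = m_glycerin c_glycerin (T_f − T_0):
0.1128×c×(324.8 − 35.95) = 0.7282×2430×(35.95 − 30.62)
32.58 c = 9431.6  ⇒  c ≈ 289.5 J/(kg·K)

c ≈ 289 J/(kg·K)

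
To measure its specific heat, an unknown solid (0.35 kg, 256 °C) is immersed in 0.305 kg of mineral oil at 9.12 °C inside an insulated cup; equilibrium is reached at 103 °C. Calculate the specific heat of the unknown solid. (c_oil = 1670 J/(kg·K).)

c ≈ 893 J/(kg·K)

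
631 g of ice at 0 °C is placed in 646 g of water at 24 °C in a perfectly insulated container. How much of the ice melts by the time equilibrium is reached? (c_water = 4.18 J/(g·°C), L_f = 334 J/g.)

m_melted ≈ 194 g

Water can give up m c ΔT = 646×4.18×24 = 64807 J before reaching 0 °C.
Melting all 631 g of ice would need 631×334 = 210754 J.
64807 J < 210754 J, so only part of the ice melts and the system sits at 0 °C.
m_melt = 64807 / L_f = 194 g.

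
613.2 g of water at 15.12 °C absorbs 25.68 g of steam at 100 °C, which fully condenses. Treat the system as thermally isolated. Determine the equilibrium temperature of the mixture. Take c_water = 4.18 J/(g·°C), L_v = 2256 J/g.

Sum of m c ΔT and latent-heat terms is zero:
steam→water at 100 °C releases m L_v = 25.68×2256 = 57934
  condensed water 100 °C→T: 107.34(T − 100)
  original water: 2563.2(T − 15.12)
2670.5 T = 57934 + 10734 + 38755 = 107424
T ≈ 40.23 °C (< 100 °C, so full condensation is consistent).

T_f ≈ 40.2 °C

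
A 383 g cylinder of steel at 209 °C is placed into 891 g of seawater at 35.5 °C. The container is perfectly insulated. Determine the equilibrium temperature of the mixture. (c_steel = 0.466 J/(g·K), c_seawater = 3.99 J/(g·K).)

Setting the total heat transfer to zero:
383×0.466×(T − 209) + 891×3.99×(T − 35.5) = 0
178.48(T − 209) + 3555.1(T − 35.5) = 0
3733.6 T = 163508
T = 163508/3733.6 ≈ 43.79 °C

T_f ≈ 43.8 °C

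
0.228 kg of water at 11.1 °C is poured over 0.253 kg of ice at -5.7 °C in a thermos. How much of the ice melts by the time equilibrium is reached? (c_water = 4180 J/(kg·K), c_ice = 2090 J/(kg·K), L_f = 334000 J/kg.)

m_melted ≈ 0.0226 kg

Water can give up m c ΔT = 0.228·4180·11.1 = 10579 J before reaching 0 °C.
Of that, 0.253·2090·5.7 = 3014 J goes to bring the ice to 0 °C, leaving 7564.8 J.
Melting all 0.253 kg of ice would need 0.253·334000 = 84502 J.
7564.8 J < 84502 J, so only part of the ice melts and the system sits at 0 °C.
m_melted·334000 = 7564.8  ⇒  m_melted ≈ 0.02265 kg.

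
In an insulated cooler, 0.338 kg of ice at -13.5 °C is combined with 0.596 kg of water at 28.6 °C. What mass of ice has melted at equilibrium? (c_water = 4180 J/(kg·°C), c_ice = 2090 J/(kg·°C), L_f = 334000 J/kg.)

Heat available from the water dropping to 0 °C: 0.596·4180·28.6 = 71251 J.
Of that, 0.338·2090·13.5 = 9536.7 J goes to bring the ice to 0 °C, leaving 61714 J.
Melting all 0.338 kg of ice would need 0.338·334000 = 112892 J.
That's not enough to melt it all — equilibrium is at 0 °C with ice remaining.
Mass melted = 61714/334000 ≈ 0.1848 kg.

m_melted ≈ 0.185 kg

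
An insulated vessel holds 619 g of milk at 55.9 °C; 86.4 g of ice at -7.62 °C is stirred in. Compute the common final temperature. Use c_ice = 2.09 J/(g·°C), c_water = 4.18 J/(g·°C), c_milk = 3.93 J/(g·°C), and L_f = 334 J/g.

T_f ≈ 37.9 °C

Energy balance with sensible and latent terms:
warm ice to 0 °C: 86.4×2.09×(0 − (-7.62)) = 1376
  fusion: m_ice L_f = 86.4×334 = 28858
  meltwater 0→T: 86.4×4.18×T = 361.15 T
  milk cools: 619×3.93×(T − 55.9) = 2432.7(T − 55.9)
2793.8 T = 135986 − 30234 = 105753
T ≈ 37.85 °C (positive, so assuming full melt was valid).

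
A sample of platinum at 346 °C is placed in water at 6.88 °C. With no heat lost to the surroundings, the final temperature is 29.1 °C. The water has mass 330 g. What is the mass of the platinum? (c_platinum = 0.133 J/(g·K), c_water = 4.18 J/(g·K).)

m ≈ 727 g

Heat lost by the platinum = heat gained by the water:
m×0.133×(346 − 29.1) = 330×4.18×(29.1 − 6.88)
42.15 m = 30650  ⇒  m ≈ 727.2 g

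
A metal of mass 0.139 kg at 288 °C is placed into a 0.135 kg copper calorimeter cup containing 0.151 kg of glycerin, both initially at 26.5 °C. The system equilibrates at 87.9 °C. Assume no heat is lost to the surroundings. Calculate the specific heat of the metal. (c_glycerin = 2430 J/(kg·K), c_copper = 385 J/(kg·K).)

c ≈ 925 J/(kg·K)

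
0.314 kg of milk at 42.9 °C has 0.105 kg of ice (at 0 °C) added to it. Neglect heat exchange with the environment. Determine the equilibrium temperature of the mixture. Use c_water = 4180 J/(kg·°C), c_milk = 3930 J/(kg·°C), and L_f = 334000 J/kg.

T_f ≈ 10.7 °C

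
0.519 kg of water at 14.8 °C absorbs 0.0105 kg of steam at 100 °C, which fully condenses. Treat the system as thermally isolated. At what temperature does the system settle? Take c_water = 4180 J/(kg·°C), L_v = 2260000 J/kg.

Energy conservation, ΣQ = 0:
steam→water at 100 °C releases m L_v = 0.0105×2260000 = 23730; condensed water 100 °C→T: 43.89(T − 100); original water: 2169.4(T − 14.8)
2213.3 T = 23730 + 4389 + 32107 = 60226
T ≈ 27.21 °C — below 100 °C, confirming all the steam condensed.

T_f ≈ 27.2 °C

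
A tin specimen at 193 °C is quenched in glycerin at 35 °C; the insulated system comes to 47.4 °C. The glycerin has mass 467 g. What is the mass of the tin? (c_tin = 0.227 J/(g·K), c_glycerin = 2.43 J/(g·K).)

m ≈ 426 g

Heat lost by the tin = heat gained by the glycerin:
m·0.227·(193 − 47.4) = 467·2.43·(47.4 − 35)
33.05 m = 14072  ⇒  m ≈ 425.8 g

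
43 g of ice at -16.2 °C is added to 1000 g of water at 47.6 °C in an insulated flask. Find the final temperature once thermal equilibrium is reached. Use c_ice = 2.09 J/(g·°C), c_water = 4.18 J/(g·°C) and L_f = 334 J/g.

T_f ≈ 42.0 °C

Setting the total heat transfer to zero:
ice -16.2→0 °C: 43·2.09·16.2 = 1455.9
  fusion: m_ice L_f = 43·334 = 14362
  warm the meltwater: 179.74 T
  water cools: 1000·4.18·(T − 47.6) = 4180(T − 47.6)
4359.7 T = 198968 − 15818 = 183150
T ≈ 42.01 °C — above 0 °C, consistent with complete melting.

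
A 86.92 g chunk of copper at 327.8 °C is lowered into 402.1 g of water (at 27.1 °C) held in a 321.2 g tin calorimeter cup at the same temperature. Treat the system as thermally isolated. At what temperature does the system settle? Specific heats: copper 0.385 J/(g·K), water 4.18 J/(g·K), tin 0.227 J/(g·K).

Taking heat into each body as positive, Σ m c ΔT = 0:
86.92*0.385*(T − 327.8) + 402.1*4.18*(T − 27.1) + 321.2*0.227*(T − 27.1) = 0
33.46(T − 327.8) + 1680.8(T − 27.1) + 72.91(T − 27.1) = 0
1787.2 T = 58495
T ≈ 32.73 °C

T_f ≈ 32.7 °C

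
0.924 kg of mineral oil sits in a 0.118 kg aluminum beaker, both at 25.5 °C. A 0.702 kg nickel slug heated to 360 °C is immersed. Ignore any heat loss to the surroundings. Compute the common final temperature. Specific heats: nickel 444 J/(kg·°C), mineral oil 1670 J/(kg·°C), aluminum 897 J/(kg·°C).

Heat gained plus heat lost sum to zero:
0.702*444*(T − 360) + 0.924*1670*(T − 25.5) + 0.118*897*(T − 25.5) = 0
1960.6 T = 154255
T ≈ 78.68 °C

T_f ≈ 78.7 °C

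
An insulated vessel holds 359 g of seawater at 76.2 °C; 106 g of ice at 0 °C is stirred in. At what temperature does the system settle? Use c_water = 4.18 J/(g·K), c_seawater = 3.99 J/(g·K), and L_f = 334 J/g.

Let T be the final temperature. ΣQ_i = 0:
fusion: m_ice L_f = 106·334 = 35404
  meltwater 0→T: 106·4.18·T = 443.08 T
  seawater cools: 359·3.99·(T − 76.2) = 1432.4(T − 76.2)
1875.5 T = 109150 − 35404 = 73746
T ≈ 39.32 °C (positive, so assuming full melt was valid).

T_f ≈ 39.3 °C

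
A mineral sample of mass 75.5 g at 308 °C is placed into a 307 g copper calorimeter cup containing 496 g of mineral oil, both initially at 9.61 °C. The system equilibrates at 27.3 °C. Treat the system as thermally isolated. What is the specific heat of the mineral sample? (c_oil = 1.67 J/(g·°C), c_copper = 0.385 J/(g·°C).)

c ≈ 0.79 J/(g·°C)

Energy conservation, ΣQ = 0:
75.5×c×(27.3 − 308) + 496×1.67×(27.3 − 9.61) + 307×0.385×(27.3 − 9.61) = 0
-21193 c = -16744
c = -16744/-21193 ≈ 0.7901 J/(g·°C)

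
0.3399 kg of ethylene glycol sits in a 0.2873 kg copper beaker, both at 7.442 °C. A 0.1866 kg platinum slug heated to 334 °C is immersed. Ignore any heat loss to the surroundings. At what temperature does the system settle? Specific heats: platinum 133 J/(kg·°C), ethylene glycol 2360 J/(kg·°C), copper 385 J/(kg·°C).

T_f ≈ 16.1 °C

Let T be the final temperature. ΣQ_i = 0:
0.1866*133*(T − 334) + 0.3399*2360*(T − 7.442) + 0.2873*385*(T − 7.442) = 0
937.59 T = 15082
T = 15082 / 937.59 = 16.1 °C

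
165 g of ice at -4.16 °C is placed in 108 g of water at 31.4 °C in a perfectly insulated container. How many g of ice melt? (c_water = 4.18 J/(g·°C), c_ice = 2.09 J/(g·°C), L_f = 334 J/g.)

Water can give up m c ΔT = 108×4.18×31.4 = 14175 J before reaching 0 °C.
Warming the ice to 0 °C takes 165×2.09×4.16 = 1434.6 J, leaving 12741 J for melting.
Fully melting the ice requires m_ice L_f = 165×334 = 55110 J.
12741 J < 55110 J, so only part of the ice melts and the system sits at 0 °C.
Mass melted = 12741/334 ≈ 38.15 g.

m_melted ≈ 38.1 g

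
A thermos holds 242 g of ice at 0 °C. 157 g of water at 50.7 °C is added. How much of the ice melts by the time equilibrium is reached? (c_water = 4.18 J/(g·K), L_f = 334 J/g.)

m_melted ≈ 99.6 g

Cooling the water to 0 °C releases 157×4.18×50.7 = 33272 J.
To melt every bit of ice: 242×334 = 80828 J.
33272 J < 80828 J, so only part of the ice melts and the system sits at 0 °C.
m_melted×334 = 33272  ⇒  m_melted ≈ 99.62 g.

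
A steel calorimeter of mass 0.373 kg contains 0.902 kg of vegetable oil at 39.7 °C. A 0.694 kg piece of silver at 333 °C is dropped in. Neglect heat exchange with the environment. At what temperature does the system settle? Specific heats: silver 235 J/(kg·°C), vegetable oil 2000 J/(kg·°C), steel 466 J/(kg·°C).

Energy conservation, ΣQ = 0:
0.694*235*(T − 333) + 0.902*2000*(T − 39.7) + 0.373*466*(T − 39.7) = 0
2140.9 T = 132828
T = 132828/2140.9 ≈ 62.04 °C

T_f ≈ 62.0 °C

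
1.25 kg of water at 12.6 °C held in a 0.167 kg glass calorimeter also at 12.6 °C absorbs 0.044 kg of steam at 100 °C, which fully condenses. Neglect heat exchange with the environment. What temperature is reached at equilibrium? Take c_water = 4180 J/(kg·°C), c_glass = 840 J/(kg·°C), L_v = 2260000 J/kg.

Sum of m c ΔT and latent-heat terms is zero:
steam→water at 100 °C releases m L_v = 0.044·2260000 = 99440
  condensate cools 100→T: 0.044·4180·(T − 100) = 183.92(T − 100)
  original water: 5225(T − 12.6)
  glass cup: 0.167·840·(T − 12.6) = 140.28(T − 12.6)
5549.2 T = 99440 + 18392 + 67603 = 185435
T ≈ 33.42 °C — below 100 °C, confirming all the steam condensed.

T_f ≈ 33.4 °C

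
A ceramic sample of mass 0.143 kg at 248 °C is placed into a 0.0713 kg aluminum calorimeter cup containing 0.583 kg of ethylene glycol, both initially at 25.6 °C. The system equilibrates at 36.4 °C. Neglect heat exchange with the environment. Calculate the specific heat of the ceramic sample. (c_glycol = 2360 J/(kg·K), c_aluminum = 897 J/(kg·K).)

Conservation of energy gives ΣQ = 0:
0.143·c·(36.4 − 248) + 0.583·2360·(36.4 − 25.6) + 0.0713·897·(36.4 − 25.6) = 0
-30.26 c = -15550
c = -15550/-30.26 ≈ 513.9 J/(kg·K)

c ≈ 514 J/(kg·K)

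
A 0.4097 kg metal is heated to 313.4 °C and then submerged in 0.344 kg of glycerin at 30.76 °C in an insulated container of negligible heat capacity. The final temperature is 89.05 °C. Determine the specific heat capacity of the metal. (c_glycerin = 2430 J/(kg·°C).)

c ≈ 530 J/(kg·°C)

Setting the total heat transfer to zero:
0.4097×c×(89.05 − 313.4) + 0.344×2430×(89.05 − 30.76) = 0
-91.92 c = -48726
c = -48726/-91.92 ≈ 530.1 J/(kg·°C)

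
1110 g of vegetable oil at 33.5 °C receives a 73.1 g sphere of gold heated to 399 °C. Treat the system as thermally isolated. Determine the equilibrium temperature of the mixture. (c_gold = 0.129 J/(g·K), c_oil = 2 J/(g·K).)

T_f ≈ 35.0 °C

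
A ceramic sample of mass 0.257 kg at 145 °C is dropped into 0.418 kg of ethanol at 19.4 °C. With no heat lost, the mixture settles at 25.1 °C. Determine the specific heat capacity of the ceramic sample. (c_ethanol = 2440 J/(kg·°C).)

c ≈ 189 J/(kg·°C)

m_s c (T_s − T_f) = m_ethanol c_ethanol (T_f − T_0):
0.257·c·(145 − 25.1) = 0.418·2440·(25.1 − 19.4)
30.81 c = 5813.5  ⇒  c ≈ 188.7 J/(kg·°C)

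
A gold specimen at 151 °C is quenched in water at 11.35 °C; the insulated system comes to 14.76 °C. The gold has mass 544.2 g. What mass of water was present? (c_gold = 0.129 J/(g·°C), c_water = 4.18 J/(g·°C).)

Taking heat into each body as positive, Σ m c ΔT = 0:
544.2×0.129×(14.76 − 151) + m×4.18×(14.76 − 11.35) = 0
14.25 m = 9564.3
m = 9564.3/14.25 ≈ 671 g

m ≈ 671 g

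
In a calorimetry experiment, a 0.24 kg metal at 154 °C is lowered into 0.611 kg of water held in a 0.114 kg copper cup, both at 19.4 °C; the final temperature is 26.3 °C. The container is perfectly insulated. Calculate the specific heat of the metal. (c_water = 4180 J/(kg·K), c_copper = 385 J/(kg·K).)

c ≈ 585 J/(kg·K)

Heat gained plus heat lost sum to zero:
0.24·c·(26.3 − 154) + 0.611·4180·(26.3 − 19.4) + 0.114·385·(26.3 − 19.4) = 0
-30.65 c = -17925
c = -17925/-30.65 ≈ 584.9 J/(kg·K)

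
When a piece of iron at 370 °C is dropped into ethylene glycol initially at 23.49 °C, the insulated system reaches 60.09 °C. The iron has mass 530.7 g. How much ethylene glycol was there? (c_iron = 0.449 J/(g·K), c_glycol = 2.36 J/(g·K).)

m ≈ 855 g

Net heat exchanged in the isolated system is zero:
530.7×0.449×(60.09 − 370) + m×2.36×(60.09 − 23.49) = 0
86.38 m = 73847
m = 73847/86.38 ≈ 854.9 g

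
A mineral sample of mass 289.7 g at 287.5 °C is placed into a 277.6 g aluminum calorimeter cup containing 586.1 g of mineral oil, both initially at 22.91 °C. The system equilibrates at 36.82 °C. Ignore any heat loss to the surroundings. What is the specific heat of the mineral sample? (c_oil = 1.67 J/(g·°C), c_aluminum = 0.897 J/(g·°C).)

Let T be the final temperature. ΣQ_i = 0:
289.7×c×(36.82 − 287.5) + 586.1×1.67×(36.82 − 22.91) + 277.6×0.897×(36.82 − 22.91) = 0
-72622 c = -17079
c = -17079/-72622 ≈ 0.2352 J/(g·°C)

c ≈ 0.235 J/(g·°C)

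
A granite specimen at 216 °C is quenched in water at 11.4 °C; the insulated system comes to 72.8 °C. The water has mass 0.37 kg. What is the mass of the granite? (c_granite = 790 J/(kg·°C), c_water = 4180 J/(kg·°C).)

m ≈ 0.839 kg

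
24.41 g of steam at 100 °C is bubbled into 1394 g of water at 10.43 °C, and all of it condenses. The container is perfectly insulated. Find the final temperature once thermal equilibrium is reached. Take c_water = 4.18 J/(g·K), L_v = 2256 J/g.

Taking heat into each body as positive, Σ m c ΔT = 0:
condense steam: −24.41·2256 = −55069; condensed water 100 °C→T: 102.03(T − 100); original water: 5826.9(T − 10.43)
5929 T = 55069 + 10203 + 60775 = 126047
T ≈ 21.26 °C (< 100 °C, so full condensation is consistent).

T_f ≈ 21.3 °C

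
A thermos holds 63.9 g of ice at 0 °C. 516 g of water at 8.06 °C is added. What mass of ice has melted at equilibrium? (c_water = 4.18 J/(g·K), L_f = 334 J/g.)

Heat available from the water dropping to 0 °C: 516·4.18·8.06 = 17384 J.
Fully melting the ice requires m_ice L_f = 63.9·334 = 21343 J.
17384 J < 21343 J, so only part of the ice melts and the system sits at 0 °C.
m_melt = 17384 / L_f = 52.05 g.

m_melted ≈ 52 g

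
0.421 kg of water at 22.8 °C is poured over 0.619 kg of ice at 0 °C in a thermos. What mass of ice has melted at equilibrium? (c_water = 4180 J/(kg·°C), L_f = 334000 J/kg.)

Heat available from the water dropping to 0 °C: 0.421·4180·22.8 = 40123 J.
Melting all 0.619 kg of ice would need 0.619·334000 = 206746 J.
40123 J < 206746 J, so only part of the ice melts and the system sits at 0 °C.
m_melted·334000 = 40123  ⇒  m_melted ≈ 0.1201 kg.

m_melted ≈ 0.12 kg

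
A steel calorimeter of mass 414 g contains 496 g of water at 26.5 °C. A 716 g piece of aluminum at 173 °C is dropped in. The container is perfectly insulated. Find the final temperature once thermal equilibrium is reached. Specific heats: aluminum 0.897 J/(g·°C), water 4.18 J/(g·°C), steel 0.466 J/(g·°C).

T_f ≈ 58.9 °C

Setting the total heat transfer to zero:
716*0.897*(T − 173) + 496*4.18*(T − 26.5) + 414*0.466*(T − 26.5) = 0
642.25(T − 173) + 2073.3(T − 26.5) + 192.92(T − 26.5) = 0
(642.25 + 2073.3 + 192.92) T = 642.25*173 + 2073.3*26.5 + 192.92*26.5
T = 171164/2908.5 ≈ 58.85 °C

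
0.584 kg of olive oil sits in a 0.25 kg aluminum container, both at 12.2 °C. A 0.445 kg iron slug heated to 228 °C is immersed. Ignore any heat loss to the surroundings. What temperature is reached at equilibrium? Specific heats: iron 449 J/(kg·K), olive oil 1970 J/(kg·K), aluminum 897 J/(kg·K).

T_f is the heat-capacity-weighted average of the initial temperatures:
T_f = (199.81·228 + 1150.5·12.2 + 224.25·12.2) / (199.81 + 1150.5 + 224.25)
    = 62327 / 1574.5 ≈ 39.58 °C

T_f ≈ 39.6 °C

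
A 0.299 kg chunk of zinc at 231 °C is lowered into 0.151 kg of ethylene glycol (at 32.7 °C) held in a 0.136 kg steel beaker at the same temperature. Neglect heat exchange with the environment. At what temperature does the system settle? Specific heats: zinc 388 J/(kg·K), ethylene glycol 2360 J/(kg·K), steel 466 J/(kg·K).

T_f ≈ 75.6 °C

T_f = Σ m_i c_i T_i / Σ m_i c_i:
T_f = (116.01×231 + 356.36×32.7 + 63.38×32.7) / (116.01 + 356.36 + 63.38)
    = 40524 / 535.75 ≈ 75.64 °C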